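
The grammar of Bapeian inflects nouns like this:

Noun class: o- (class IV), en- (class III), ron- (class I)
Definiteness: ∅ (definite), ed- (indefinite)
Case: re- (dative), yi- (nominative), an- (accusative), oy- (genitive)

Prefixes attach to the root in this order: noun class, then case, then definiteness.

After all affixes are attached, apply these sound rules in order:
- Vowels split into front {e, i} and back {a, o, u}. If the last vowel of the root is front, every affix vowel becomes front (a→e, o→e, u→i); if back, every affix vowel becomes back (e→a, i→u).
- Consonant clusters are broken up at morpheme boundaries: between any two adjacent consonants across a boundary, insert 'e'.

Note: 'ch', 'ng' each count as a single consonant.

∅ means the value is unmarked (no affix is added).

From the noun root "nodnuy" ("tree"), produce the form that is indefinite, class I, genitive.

Attach noun class class I ron- → ronnodnuy.
Attach case genitive oy- → oyronnodnuy.
Attach definiteness indefinite ed- → edoyronnodnuy.
Apply vowel harmony: edoyronnodnuy → adoyronnodnuy.
Apply epenthesis: adoyronnodnuy → adoyeronenodnuy.

adoyeronenodnuy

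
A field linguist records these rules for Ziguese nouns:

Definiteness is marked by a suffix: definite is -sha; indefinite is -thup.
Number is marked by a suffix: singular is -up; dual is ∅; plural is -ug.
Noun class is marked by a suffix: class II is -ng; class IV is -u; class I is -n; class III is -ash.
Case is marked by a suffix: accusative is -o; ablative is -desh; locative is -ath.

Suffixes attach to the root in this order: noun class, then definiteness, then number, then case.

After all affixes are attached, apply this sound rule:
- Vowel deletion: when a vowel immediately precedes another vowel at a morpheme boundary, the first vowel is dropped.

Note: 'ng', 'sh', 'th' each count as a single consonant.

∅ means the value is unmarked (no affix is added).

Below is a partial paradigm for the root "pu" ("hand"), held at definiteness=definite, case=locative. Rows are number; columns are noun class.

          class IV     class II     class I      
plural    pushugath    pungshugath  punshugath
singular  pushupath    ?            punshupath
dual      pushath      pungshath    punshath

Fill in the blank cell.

Attach noun class class II -ng → pung.
Attach definiteness definite -sha → pungsha.
Attach number singular -up → pungshaup.
Attach case locative -ath → pungshaupath.
Apply vowel deletion: pungshaupath → pungshupath.

pungshupath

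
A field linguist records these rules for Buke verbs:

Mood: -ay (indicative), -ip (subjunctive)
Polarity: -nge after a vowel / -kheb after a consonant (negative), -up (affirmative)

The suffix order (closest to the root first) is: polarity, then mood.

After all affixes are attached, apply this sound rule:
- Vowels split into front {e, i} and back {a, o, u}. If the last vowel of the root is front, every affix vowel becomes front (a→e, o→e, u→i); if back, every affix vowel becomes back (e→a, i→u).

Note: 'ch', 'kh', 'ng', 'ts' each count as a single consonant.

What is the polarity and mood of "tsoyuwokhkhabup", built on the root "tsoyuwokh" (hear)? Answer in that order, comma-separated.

Segment: tsoyuwokh-kheb-ip.
polarity: -nge/kheb → negative.
mood: -ip → subjunctive.

negative, subjunctive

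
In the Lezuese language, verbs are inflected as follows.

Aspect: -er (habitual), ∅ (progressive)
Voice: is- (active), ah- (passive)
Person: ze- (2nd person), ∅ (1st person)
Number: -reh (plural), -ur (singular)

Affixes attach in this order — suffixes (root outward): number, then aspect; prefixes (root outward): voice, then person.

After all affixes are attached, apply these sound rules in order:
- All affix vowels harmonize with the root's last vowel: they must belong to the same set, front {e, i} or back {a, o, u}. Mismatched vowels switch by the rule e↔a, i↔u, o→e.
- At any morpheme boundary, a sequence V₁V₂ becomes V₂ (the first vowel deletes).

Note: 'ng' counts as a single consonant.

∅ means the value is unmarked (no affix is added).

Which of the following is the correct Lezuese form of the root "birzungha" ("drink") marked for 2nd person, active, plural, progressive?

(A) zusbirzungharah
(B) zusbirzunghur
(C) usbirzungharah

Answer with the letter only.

A

Attach voice active is- → isbirzungha.
Attach number plural -reh → isbirzunghareh.
Attach person 2nd person ze- → zeisbirzunghareh.
aspect = progressive: zero marking, form stays zeisbirzunghareh.
Apply vowel harmony: zeisbirzunghareh → zausbirzungharah.
Apply vowel deletion: zausbirzungharah → zusbirzungharah.
So the correct form is zusbirzungharah, option (A).
(C) usbirzungharah is wrong: it uses 1st person instead of 2nd person for person.
(B) zusbirzunghur is wrong: it uses singular instead of plural for number.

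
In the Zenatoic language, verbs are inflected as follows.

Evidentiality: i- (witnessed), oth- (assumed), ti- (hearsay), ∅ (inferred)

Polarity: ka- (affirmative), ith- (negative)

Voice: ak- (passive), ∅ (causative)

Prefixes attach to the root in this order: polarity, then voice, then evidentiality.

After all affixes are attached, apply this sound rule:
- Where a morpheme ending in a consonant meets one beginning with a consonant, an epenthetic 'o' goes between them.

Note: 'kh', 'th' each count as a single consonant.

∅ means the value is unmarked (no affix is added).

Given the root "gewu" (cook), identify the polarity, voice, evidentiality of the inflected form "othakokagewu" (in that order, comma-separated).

Segment: oth-ak-ka-gewu.
polarity: ka- → affirmative.
voice: ak- → passive.
evidentiality: oth- → assumed.

affirmative, passive, assumed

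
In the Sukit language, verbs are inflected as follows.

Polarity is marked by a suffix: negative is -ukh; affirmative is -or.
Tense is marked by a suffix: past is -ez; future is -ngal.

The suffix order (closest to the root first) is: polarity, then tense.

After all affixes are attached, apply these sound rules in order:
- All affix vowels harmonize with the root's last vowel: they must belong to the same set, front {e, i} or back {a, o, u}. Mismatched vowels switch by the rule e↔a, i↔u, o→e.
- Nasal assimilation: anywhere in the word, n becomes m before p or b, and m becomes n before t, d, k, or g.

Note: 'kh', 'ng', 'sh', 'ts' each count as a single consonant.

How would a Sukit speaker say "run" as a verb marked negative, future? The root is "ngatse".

Attach polarity negative -ukh → ngatseukh.
Attach tense future -ngal → ngatseukhngal.
Apply vowel harmony: ngatseukhngal → ngatseikhngel.
Nasal assimilation: no change.

ngatseikhngel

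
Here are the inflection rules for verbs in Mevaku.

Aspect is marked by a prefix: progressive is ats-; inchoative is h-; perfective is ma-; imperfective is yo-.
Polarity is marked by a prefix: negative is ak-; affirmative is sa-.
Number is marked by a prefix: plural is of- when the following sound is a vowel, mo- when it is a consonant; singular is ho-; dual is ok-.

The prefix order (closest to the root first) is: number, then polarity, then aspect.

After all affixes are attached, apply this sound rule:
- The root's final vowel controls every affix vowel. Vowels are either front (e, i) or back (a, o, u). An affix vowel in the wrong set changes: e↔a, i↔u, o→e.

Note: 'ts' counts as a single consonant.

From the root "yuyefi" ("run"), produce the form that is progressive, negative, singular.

etsekheyuyefi

Attach number singular ho- → hoyuyefi.
Attach polarity negative ak- → akhoyuyefi.
Attach aspect progressive ats- → atsakhoyuyefi.
Apply vowel harmony: atsakhoyuyefi → etsekheyuyefi.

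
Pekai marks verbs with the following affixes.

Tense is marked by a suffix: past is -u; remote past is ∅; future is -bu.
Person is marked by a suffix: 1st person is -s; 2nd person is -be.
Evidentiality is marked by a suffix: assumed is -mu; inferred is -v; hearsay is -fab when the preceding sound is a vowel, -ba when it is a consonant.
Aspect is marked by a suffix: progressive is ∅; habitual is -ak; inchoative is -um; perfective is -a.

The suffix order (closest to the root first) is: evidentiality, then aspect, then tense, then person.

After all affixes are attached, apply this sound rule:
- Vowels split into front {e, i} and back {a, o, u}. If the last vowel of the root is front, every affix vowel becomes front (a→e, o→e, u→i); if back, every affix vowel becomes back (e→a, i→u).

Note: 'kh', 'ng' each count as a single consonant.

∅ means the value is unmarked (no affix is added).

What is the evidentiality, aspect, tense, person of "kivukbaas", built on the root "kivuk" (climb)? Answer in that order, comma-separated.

hearsay, perfective, remote past, 1st person

Segment: kivuk-ba-a-s.
evidentiality: -fab/ba → hearsay.
aspect: -a → perfective.
tense: ∅ → remote past.
person: -s → 1st person.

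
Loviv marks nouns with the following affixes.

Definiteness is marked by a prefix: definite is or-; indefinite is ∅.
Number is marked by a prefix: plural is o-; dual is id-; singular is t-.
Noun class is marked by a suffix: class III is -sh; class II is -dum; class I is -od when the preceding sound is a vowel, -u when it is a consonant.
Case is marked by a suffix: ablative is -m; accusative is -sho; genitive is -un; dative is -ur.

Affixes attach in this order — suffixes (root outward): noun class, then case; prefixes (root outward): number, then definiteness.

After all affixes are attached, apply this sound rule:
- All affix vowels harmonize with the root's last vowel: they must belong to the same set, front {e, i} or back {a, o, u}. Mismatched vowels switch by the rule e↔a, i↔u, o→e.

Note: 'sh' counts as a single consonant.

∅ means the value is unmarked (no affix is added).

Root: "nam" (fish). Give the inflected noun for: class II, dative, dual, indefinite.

Attach noun class class II -dum → namdum.
Attach case dative -ur → namdumur.
Attach number dual id- → idnamdumur.
definiteness = indefinite: zero marking, form stays idnamdumur.
Apply vowel harmony: idnamdumur → udnamdumur.

udnamdumur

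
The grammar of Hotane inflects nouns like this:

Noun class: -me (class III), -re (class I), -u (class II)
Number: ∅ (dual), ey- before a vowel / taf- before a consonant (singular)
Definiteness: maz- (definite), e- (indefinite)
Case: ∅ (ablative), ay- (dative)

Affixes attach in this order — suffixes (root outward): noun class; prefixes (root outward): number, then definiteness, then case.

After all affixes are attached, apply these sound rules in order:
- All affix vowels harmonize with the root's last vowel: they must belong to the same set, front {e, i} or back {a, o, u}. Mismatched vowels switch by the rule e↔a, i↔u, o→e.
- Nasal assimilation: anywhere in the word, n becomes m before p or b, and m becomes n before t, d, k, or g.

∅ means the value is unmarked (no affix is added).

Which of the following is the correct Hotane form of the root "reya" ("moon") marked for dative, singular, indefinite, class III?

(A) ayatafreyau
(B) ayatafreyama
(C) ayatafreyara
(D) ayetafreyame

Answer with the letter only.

B

Attach number singular taf- (before consonant 'r') → tafreya.
Attach noun class class III -me → tafreyame.
Attach definiteness indefinite e- → etafreyame.
Attach case dative ay- → ayetafreyame.
Apply vowel harmony: ayetafreyame → ayatafreyama.
Nasal assimilation: no change.
So the correct form is ayatafreyama, option (B).
(D) ayetafreyame is wrong: it fails to apply the sound rule(s).
(C) ayatafreyara is wrong: it uses class I instead of class III for noun class.
(A) ayatafreyau is wrong: it uses class II instead of class III for noun class.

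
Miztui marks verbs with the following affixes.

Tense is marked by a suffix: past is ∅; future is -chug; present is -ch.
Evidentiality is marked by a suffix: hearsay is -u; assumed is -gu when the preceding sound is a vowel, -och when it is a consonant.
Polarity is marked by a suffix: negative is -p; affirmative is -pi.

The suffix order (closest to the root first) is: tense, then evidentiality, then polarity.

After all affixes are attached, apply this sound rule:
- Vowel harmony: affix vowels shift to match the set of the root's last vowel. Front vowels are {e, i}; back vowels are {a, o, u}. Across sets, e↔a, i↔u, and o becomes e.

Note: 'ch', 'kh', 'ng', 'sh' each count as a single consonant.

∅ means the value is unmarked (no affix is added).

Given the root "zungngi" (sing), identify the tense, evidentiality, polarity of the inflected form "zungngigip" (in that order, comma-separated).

past, assumed, negative

Segment: zungngi-gu-p.
tense: ∅ → past.
evidentiality: -gu/och → assumed.
polarity: -p → negative.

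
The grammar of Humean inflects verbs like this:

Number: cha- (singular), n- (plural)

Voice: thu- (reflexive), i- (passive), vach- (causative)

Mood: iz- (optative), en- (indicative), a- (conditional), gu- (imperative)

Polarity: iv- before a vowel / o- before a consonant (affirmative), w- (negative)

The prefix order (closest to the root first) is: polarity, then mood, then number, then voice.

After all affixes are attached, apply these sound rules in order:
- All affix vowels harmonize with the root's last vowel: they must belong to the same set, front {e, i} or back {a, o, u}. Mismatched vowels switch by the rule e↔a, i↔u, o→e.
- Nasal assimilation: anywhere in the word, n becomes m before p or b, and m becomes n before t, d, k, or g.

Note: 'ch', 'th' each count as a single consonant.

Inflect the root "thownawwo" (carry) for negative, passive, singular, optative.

Attach polarity negative w- → wthownawwo.
Attach mood optative iz- → izwthownawwo.
Attach number singular cha- → chaizwthownawwo.
Attach voice passive i- → ichaizwthownawwo.
Apply vowel harmony: ichaizwthownawwo → uchauzwthownawwo.
Nasal assimilation: no change.

uchauzwthownawwo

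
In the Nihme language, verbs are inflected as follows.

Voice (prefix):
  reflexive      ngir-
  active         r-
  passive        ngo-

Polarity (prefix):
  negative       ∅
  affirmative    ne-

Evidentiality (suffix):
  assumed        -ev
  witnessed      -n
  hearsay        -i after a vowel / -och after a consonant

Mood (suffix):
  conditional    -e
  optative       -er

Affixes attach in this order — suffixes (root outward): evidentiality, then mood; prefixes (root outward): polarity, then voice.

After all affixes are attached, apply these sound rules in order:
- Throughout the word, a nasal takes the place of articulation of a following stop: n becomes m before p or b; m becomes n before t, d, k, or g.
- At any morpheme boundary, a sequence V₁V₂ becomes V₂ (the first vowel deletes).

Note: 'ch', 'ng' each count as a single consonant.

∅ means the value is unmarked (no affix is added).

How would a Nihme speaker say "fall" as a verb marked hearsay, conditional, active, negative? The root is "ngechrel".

polarity = negative: zero marking, form stays ngechrel.
Attach evidentiality hearsay -och (after consonant 'l') → ngechreloch.
Attach mood conditional -e → ngechreloche.
Attach voice active r- → rngechreloche.
Nasal assimilation: no change.
Vowel deletion: no change.

rngechreloche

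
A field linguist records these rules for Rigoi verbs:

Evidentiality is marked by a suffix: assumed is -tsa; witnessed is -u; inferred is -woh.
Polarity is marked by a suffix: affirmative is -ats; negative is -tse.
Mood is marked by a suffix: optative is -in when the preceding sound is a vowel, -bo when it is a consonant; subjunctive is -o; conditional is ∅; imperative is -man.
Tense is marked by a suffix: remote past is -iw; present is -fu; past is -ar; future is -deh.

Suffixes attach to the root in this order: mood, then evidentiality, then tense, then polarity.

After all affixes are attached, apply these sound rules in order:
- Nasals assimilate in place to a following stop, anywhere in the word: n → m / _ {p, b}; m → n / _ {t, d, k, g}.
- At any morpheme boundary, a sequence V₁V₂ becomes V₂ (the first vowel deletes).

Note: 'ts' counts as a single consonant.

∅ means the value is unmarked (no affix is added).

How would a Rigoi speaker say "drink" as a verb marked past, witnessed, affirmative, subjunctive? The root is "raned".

ranedarats

Attach mood subjunctive -o → ranedo.
Attach evidentiality witnessed -u → ranedou.
Attach tense past -ar → ranedouar.
Attach polarity affirmative -ats → ranedouarats.
Nasal assimilation: no change.
Apply vowel deletion: ranedouarats → ranedarats.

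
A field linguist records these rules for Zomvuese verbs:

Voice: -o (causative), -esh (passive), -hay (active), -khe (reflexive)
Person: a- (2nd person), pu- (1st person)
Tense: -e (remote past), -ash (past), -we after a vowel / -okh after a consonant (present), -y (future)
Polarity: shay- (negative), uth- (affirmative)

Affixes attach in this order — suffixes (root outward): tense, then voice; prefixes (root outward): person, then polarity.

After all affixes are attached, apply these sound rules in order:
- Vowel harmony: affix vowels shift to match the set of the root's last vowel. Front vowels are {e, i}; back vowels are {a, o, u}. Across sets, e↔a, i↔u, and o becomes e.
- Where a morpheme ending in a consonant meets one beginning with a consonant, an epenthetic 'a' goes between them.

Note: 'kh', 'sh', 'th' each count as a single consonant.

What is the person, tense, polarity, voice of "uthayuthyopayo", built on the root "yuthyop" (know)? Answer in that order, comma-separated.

Segment: uth-a-yuthyop-y-o.
person: a- → 2nd person.
tense: -y → future.
polarity: uth- → affirmative.
voice: -o → causative.

2nd person, future, affirmative, causative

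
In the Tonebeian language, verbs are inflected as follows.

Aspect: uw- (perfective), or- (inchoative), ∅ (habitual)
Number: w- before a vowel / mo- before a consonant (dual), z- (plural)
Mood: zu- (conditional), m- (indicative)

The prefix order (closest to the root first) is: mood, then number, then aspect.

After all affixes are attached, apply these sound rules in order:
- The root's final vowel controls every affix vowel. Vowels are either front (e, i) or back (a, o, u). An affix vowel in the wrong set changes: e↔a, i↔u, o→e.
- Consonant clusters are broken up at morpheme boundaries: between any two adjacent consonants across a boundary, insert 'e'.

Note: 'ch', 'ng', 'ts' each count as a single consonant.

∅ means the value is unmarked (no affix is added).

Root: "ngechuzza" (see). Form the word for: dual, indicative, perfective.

uwemomengechuzza

Attach mood indicative m- → mngechuzza.
Attach number dual mo- (before consonant 'm') → momngechuzza.
Attach aspect perfective uw- → uwmomngechuzza.
Vowel harmony: no change.
Apply epenthesis: uwmomngechuzza → uwemomengechuzza.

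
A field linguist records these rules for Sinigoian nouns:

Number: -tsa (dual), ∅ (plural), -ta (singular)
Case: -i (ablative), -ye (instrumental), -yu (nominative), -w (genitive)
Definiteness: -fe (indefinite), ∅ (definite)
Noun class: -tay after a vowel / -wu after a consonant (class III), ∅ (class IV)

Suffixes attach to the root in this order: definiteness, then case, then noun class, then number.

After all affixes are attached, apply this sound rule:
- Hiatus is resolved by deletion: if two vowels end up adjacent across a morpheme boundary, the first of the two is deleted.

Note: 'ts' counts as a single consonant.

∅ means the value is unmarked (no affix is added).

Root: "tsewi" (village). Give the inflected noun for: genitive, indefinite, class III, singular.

tsewifewwuta

Attach definiteness indefinite -fe → tsewife.
Attach case genitive -w → tsewifew.
Attach noun class class III -wu (after consonant 'w') → tsewifewwu.
Attach number singular -ta → tsewifewwuta.
Vowel deletion: no change.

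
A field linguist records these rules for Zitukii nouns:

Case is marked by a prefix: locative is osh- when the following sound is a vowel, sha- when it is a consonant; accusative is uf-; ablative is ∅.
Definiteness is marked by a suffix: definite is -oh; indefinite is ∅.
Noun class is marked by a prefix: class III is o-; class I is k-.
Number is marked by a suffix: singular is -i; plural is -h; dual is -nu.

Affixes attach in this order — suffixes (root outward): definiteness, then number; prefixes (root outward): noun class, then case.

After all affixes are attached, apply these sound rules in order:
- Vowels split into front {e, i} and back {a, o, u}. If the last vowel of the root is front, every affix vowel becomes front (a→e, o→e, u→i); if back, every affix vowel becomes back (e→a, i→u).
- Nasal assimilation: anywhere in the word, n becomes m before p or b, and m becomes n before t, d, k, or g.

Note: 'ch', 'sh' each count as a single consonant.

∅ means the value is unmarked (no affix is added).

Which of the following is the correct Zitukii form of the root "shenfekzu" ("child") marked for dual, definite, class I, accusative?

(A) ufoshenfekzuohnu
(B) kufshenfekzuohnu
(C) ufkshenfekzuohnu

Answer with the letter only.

C

Attach noun class class I k- → kshenfekzu.
Attach case accusative uf- → ufkshenfekzu.
Attach definiteness definite -oh → ufkshenfekzuoh.
Attach number dual -nu → ufkshenfekzuohnu.
Vowel harmony: no change.
Nasal assimilation: no change.
So the correct form is ufkshenfekzuohnu, option (C).
(B) kufshenfekzuohnu is wrong: it has the affixes in the wrong order.
(A) ufoshenfekzuohnu is wrong: it uses class III instead of class I for noun class.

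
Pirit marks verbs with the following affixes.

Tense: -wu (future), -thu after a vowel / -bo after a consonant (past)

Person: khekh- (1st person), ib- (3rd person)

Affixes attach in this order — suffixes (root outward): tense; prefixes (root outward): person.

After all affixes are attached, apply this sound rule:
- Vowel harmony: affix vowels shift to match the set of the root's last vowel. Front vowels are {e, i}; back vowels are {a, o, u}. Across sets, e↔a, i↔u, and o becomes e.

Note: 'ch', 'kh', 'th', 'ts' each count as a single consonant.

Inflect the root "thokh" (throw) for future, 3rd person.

Attach tense future -wu → thokhwu.
Attach person 3rd person ib- → ibthokhwu.
Apply vowel harmony: ibthokhwu → ubthokhwu.

ubthokhwu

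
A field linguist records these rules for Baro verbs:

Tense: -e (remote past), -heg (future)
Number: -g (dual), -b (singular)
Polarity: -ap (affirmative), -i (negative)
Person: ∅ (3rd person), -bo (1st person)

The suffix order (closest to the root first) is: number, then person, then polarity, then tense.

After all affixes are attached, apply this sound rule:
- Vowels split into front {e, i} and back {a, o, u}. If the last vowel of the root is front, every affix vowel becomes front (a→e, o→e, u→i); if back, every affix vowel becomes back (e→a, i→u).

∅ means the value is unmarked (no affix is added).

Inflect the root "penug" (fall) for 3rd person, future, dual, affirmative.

penuggaphag

Attach number dual -g → penugg.
person = 3rd person: zero marking, form stays penugg.
Attach polarity affirmative -ap → penuggap.
Attach tense future -heg → penuggapheg.
Apply vowel harmony: penuggapheg → penuggaphag.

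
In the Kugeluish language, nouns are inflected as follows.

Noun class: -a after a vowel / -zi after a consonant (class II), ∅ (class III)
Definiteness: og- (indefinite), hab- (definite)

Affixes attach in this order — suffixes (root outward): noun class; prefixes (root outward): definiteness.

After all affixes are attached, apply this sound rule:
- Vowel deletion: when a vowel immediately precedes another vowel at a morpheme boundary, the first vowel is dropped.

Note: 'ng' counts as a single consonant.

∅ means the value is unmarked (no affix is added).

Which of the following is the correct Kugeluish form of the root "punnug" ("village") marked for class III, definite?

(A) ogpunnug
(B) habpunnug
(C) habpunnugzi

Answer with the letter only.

Attach definiteness definite hab- → habpunnug.
noun class = class III: zero marking, form stays habpunnug.
Vowel deletion: no change.
So the correct form is habpunnug, option (B).
(C) habpunnugzi is wrong: it uses class II instead of class III for noun class.
(A) ogpunnug is wrong: it uses indefinite instead of definite for definiteness.

B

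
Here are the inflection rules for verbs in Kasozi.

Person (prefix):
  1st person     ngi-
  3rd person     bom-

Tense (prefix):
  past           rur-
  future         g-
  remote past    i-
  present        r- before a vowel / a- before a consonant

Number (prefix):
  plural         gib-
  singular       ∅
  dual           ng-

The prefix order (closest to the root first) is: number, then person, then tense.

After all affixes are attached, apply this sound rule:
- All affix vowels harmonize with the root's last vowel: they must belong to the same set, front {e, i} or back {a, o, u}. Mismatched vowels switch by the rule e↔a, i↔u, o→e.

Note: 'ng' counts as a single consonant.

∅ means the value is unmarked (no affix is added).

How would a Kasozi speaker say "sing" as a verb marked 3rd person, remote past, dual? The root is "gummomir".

Attach number dual ng- → nggummomir.
Attach person 3rd person bom- → bomnggummomir.
Attach tense remote past i- → ibomnggummomir.
Apply vowel harmony: ibomnggummomir → ibemnggummomir.

ibemnggummomir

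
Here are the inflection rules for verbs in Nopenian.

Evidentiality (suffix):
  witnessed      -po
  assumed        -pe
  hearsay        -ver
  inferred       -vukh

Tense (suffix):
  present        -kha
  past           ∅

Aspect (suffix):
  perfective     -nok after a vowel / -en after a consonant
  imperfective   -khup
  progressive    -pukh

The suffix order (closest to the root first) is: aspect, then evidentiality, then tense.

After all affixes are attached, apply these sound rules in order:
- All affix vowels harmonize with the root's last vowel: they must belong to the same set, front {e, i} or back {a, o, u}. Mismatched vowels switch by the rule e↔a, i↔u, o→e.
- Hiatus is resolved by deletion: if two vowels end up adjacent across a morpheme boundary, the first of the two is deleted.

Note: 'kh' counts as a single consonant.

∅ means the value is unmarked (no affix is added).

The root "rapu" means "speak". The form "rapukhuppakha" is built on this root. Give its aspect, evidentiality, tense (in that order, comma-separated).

Segment: rapu-khup-pe-kha.
aspect: -khup → imperfective.
evidentiality: -pe → assumed.
tense: -kha → present.

imperfective, assumed, present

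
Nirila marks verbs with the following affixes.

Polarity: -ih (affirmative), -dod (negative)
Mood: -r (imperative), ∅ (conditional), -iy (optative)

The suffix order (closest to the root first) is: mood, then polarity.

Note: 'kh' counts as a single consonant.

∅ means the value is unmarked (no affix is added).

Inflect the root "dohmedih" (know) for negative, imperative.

dohmedihrdod

Attach mood imperative -r → dohmedihr.
Attach polarity negative -dod → dohmedihrdod.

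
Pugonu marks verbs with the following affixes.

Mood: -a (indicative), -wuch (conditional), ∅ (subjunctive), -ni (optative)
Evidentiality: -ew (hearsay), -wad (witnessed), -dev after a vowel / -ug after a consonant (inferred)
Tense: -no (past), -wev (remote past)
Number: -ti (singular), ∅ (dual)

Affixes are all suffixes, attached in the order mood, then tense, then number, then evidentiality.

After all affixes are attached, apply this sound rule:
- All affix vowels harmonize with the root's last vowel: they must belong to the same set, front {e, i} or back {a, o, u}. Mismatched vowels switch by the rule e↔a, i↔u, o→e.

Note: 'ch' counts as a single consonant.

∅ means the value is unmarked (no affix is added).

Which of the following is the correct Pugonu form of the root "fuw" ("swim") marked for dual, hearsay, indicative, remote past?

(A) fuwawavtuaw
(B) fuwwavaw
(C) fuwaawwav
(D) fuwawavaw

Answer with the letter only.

D

Attach mood indicative -a → fuwa.
Attach tense remote past -wev → fuwawev.
number = dual: zero marking, form stays fuwawev.
Attach evidentiality hearsay -ew → fuwawevew.
Apply vowel harmony: fuwawevew → fuwawavaw.
So the correct form is fuwawavaw, option (D).
(C) fuwaawwav is wrong: it has the affixes in the wrong order.
(A) fuwawavtuaw is wrong: it uses singular instead of dual for number.
(B) fuwwavaw is wrong: it uses subjunctive instead of indicative for mood.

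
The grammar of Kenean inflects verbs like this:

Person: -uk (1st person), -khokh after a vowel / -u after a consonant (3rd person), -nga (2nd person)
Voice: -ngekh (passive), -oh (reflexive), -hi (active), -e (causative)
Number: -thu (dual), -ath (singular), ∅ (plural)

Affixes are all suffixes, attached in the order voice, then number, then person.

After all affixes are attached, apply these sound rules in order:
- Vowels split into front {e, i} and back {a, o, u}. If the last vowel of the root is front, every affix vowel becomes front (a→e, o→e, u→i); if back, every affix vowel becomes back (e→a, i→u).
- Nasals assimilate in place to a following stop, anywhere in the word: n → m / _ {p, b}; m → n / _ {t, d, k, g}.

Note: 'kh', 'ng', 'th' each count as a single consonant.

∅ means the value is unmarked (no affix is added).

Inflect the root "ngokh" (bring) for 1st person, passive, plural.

ngokhngakhuk

Attach voice passive -ngekh → ngokhngekh.
number = plural: zero marking, form stays ngokhngekh.
Attach person 1st person -uk → ngokhngekhuk.
Apply vowel harmony: ngokhngekhuk → ngokhngakhuk.
Nasal assimilation: no change.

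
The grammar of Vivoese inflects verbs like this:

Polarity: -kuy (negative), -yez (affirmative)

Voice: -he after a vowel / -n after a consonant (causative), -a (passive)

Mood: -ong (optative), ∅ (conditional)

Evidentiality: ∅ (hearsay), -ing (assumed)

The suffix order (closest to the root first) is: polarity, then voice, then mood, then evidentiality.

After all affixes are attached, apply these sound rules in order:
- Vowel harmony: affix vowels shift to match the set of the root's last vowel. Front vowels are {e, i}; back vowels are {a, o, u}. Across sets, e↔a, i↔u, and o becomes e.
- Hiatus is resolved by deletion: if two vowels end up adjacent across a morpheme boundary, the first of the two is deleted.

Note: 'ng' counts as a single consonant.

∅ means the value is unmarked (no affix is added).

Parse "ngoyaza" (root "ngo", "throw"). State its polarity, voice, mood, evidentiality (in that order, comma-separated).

affirmative, passive, conditional, hearsay

Segment: ngo-yez-a.
polarity: -yez → affirmative.
voice: -a → passive.
mood: ∅ → conditional.
evidentiality: ∅ → hearsay.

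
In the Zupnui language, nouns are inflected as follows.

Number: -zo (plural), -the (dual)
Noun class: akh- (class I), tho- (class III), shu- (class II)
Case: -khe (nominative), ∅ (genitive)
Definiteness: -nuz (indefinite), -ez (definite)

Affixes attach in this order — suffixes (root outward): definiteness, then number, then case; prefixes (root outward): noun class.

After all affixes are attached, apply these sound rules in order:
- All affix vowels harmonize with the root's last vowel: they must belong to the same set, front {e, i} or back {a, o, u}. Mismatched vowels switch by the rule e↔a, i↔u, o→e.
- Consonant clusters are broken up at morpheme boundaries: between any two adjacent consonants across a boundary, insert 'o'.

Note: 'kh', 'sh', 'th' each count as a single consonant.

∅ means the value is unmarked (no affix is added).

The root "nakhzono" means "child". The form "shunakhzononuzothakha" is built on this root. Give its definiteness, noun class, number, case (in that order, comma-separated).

indefinite, class II, dual, nominative

Segment: shu-nakhzono-nuz-the-khe.
definiteness: -nuz → indefinite.
noun class: shu- → class II.
number: -the → dual.
case: -khe → nominative.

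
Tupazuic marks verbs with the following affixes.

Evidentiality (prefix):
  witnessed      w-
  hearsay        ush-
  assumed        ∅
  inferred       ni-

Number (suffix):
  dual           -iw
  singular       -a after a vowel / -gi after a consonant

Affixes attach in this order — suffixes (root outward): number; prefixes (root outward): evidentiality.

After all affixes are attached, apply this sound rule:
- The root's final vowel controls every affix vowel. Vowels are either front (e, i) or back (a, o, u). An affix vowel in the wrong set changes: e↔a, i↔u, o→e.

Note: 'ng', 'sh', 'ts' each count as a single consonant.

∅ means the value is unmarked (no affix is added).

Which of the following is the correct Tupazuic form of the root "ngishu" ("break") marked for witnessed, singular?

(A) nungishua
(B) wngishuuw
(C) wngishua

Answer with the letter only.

C

Attach number singular -a (after vowel 'u') → ngishua.
Attach evidentiality witnessed w- → wngishua.
Vowel harmony: no change.
So the correct form is wngishua, option (C).
(B) wngishuuw is wrong: it uses dual instead of singular for number.
(A) nungishua is wrong: it uses inferred instead of witnessed for evidentiality.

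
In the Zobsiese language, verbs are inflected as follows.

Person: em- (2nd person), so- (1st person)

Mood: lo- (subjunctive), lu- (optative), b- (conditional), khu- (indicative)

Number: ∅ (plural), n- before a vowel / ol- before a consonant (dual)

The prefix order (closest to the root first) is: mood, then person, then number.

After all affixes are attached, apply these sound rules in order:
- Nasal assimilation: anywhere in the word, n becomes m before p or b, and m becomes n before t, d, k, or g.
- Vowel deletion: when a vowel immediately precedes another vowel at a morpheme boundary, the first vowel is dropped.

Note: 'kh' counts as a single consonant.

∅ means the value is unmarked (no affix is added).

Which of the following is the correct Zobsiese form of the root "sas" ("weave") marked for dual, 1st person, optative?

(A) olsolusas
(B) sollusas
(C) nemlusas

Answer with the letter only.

Attach mood optative lu- → lusas.
Attach person 1st person so- → solusas.
Attach number dual ol- (before consonant 's') → olsolusas.
Nasal assimilation: no change.
Vowel deletion: no change.
So the correct form is olsolusas, option (A).
(B) sollusas is wrong: it has the affixes in the wrong order.
(C) nemlusas is wrong: it uses 2nd person instead of 1st person for person.

A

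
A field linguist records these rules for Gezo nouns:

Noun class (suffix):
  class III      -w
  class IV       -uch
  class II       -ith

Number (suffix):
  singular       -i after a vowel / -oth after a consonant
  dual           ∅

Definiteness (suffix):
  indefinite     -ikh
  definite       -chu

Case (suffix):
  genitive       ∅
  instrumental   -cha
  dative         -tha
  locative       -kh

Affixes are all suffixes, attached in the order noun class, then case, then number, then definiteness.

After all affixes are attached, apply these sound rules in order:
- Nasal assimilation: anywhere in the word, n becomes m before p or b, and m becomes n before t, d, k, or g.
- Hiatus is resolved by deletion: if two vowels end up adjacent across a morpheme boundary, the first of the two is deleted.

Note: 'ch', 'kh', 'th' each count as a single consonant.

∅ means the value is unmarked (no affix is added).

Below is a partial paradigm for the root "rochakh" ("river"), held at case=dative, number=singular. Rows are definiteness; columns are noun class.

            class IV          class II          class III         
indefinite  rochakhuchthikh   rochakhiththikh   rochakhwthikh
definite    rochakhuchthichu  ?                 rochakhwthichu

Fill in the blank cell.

rochakhiththichu

Attach noun class class II -ith → rochakhith.
Attach case dative -tha → rochakhiththa.
Attach number singular -i (after vowel 'a') → rochakhiththai.
Attach definiteness definite -chu → rochakhiththaichu.
Nasal assimilation: no change.
Apply vowel deletion: rochakhiththaichu → rochakhiththichu.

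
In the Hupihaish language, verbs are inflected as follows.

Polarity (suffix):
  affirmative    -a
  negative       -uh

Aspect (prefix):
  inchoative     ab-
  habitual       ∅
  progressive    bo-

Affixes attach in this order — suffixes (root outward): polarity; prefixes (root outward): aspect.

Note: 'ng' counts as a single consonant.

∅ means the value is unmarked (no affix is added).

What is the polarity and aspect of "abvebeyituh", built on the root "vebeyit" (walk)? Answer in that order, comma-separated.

Segment: ab-vebeyit-uh.
polarity: -uh → negative.
aspect: ab- → inchoative.

negative, inchoative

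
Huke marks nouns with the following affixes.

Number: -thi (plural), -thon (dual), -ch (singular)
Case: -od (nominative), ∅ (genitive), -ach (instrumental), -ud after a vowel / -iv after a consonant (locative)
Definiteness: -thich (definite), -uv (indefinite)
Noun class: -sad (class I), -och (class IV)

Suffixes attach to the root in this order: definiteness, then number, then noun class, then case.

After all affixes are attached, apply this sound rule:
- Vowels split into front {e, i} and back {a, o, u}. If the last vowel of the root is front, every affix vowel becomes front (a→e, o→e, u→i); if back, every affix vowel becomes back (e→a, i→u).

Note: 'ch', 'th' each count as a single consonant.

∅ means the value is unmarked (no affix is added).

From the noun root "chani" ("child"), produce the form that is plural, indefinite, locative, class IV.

Attach definiteness indefinite -uv → chaniuv.
Attach number plural -thi → chaniuvthi.
Attach noun class class IV -och → chaniuvthioch.
Attach case locative -iv (after consonant 'ch') → chaniuvthiochiv.
Apply vowel harmony: chaniuvthiochiv → chaniivthiechiv.

chaniivthiechiv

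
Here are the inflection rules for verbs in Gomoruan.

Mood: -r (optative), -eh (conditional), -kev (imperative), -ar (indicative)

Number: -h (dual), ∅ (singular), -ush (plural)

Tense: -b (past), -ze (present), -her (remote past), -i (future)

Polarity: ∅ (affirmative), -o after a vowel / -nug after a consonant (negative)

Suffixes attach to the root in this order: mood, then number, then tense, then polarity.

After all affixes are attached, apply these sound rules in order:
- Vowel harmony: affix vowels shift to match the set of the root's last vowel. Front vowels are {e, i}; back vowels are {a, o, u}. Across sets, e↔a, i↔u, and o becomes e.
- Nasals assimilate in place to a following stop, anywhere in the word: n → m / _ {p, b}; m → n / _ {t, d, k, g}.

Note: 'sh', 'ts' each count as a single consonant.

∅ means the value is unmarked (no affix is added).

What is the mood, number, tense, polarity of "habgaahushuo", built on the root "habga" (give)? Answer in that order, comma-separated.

Segment: habga-eh-ush-i-o.
mood: -eh → conditional.
number: -ush → plural.
tense: -i → future.
polarity: -o/nug → negative.

conditional, plural, future, negative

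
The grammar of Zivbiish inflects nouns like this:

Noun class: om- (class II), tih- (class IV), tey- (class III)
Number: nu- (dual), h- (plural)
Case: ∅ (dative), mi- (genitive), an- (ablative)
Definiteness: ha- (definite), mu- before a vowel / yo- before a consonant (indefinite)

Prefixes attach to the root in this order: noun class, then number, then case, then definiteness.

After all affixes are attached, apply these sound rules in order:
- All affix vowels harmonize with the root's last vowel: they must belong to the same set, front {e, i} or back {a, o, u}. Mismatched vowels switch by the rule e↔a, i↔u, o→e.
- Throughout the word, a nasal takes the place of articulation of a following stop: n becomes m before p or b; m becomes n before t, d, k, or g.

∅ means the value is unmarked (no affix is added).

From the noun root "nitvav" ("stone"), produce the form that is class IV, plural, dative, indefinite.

yohtuhnitvav

Attach noun class class IV tih- → tihnitvav.
Attach number plural h- → htihnitvav.
case = dative: zero marking, form stays htihnitvav.
Attach definiteness indefinite yo- (before consonant 'h') → yohtihnitvav.
Apply vowel harmony: yohtihnitvav → yohtuhnitvav.
Nasal assimilation: no change.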